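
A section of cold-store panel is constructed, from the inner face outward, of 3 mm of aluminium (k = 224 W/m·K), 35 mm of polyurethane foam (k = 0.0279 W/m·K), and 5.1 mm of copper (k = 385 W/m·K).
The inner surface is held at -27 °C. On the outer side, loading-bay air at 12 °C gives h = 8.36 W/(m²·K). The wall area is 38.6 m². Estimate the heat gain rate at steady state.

Series thermal resistances:
R_aluminium = L/(kA) = 0.003/(224×38.6) = 3.47×10^-7 K/W
R_polyurethane foam = L/(kA) = 0.035/(0.0279×38.6) = 0.0325 K/W
R_copper = L/(kA) = 0.0051/(385×38.6) = 3.432×10^-7 K/W
R_outer film = 1/(h_o·A) = 1/(8.36×38.6) = 0.003099 K/W
R_total = 0.0356 K/W
Q = ΔT / R_total = 39 / 0.0356

Q ≈ 1100 W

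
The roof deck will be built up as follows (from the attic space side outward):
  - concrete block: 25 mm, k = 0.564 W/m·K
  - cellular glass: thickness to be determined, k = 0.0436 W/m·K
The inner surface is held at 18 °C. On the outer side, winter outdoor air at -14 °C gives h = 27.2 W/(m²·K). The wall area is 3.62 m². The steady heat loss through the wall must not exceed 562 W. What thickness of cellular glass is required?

L ≈ 5.45 mm

Treating each layer as a thermal resistance in series:
R_concrete block = L/(kA) = 0.025/(0.564×3.62) = 0.01224 K/W
R_outer film = 1/(h_o·A) = 1/(27.2×3.62) = 0.01016 K/W
Sum of the known resistances R_other = 0.0224 K/W
Required total resistance R_tot = ΔT/Q_allow = 32/562 = 0.05694 K/W
R_cellular glass = R_tot − R_other = 0.03454 K/W
L = R·k·A = 0.03454×0.0436×3.62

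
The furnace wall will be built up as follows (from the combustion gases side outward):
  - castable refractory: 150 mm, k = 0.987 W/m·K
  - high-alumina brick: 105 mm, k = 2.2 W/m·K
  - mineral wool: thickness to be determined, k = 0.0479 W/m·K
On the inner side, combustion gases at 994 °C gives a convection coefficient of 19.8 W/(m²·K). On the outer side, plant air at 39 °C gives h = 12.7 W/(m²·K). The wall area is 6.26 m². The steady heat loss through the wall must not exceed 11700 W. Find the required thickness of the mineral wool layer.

Thermal resistances in series:
R_inner film = 1/(h_i·A) = 1/(19.8×6.26) = 0.008068 K/W
R_castable refractory = L/(kA) = 0.15/(0.987×6.26) = 0.02428 K/W
R_high-alumina brick = L/(kA) = 0.105/(2.2×6.26) = 0.007624 K/W
R_outer film = 1/(h_o·A) = 1/(12.7×6.26) = 0.01258 K/W
Sum of the known resistances R_other = 0.05255 K/W
Required total resistance R_tot = ΔT/Q_allow = 955/11700 = 0.08162 K/W
R_mineral wool = R_tot − R_other = 0.02908 K/W
L = R·k·A = 0.02908×0.0479×6.26

L ≈ 8.72 mm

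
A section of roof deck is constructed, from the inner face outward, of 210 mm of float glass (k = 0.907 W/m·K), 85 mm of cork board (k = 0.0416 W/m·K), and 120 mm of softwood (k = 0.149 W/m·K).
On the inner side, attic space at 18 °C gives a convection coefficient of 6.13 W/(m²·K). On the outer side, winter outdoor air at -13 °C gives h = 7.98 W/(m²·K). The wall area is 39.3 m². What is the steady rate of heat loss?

Q ≈ 362 W

Thermal resistances in series:
R_inner film = 1/(h_i·A) = 1/(6.13×39.3) = 0.004151 K/W
R_float glass = L/(kA) = 0.21/(0.907×39.3) = 0.005891 K/W
R_cork board = L/(kA) = 0.085/(0.0416×39.3) = 0.05199 K/W
R_softwood = L/(kA) = 0.12/(0.149×39.3) = 0.02049 K/W
R_outer film = 1/(h_o·A) = 1/(7.98×39.3) = 0.003189 K/W
R_total = 0.08572 K/W
Q = ΔT / R_total = 31 / 0.08572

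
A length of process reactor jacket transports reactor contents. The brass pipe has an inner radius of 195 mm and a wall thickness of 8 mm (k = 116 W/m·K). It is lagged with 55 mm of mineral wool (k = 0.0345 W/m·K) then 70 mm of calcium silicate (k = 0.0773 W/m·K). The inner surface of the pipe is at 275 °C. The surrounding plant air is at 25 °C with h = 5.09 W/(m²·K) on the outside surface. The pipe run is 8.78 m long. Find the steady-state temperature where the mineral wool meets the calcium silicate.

Cylindrical conduction, so R = ln(r₂/r₁)/(2πkL) per layer, in series:
R_brass pipe wall = ln(203/195)/(2π×116×8.78) = 6.283×10^-6 K/W
R_mineral wool = ln(258/203)/(2π×0.0345×8.78) = 0.126 K/W
R_calcium silicate = ln(328/258)/(2π×0.0773×8.78) = 0.05629 K/W
R_outer film = 1/(h_o·2πr_oL) = 1/(5.09×2π×0.328×8.78) = 0.01086 K/W
R_total = 0.1931 K/W
Q = ΔT/R_total = 250/0.1931
Q = 1290 W
T_interface = T_inner − Q·ΣR(inner→interface) = 275 − 1290×0.126

T ≈ 112 °C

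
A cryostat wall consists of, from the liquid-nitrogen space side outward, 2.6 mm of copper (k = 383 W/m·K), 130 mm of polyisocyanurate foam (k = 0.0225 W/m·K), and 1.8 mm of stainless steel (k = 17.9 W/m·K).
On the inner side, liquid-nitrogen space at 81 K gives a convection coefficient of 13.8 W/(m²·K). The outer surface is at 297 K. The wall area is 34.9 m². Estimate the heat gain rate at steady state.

Q ≈ 1290 W

Using the resistance-network approach (series):
R_inner film = 1/(h_i·A) = 1/(13.8×34.9) = 0.002076 K/W
R_copper = L/(kA) = 0.0026/(383×34.9) = 1.945×10^-7 K/W
R_polyisocyanurate foam = L/(kA) = 0.13/(0.0225×34.9) = 0.1656 K/W
R_stainless steel = L/(kA) = 0.0018/(17.9×34.9) = 2.881×10^-6 K/W
R_total = 0.1676 K/W
Q = ΔT / R_total = 216 / 0.1676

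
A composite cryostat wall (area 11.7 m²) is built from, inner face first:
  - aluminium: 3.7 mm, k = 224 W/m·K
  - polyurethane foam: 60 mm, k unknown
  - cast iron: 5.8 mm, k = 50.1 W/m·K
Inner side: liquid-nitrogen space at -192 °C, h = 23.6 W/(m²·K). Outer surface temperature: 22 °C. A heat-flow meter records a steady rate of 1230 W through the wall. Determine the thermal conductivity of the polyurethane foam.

Treating each layer as a thermal resistance in series:
R_inner film = 1/(h_i·A) = 1/(23.6×11.7) = 0.003622 K/W
R_aluminium = L/(kA) = 0.0037/(224×11.7) = 1.412×10^-6 K/W
R_cast iron = L/(kA) = 0.0058/(50.1×11.7) = 9.895×10^-6 K/W
Sum of known resistances R_other = 0.003633 K/W
Total R = ΔT/Q = 214/1230 = 0.174 K/W
R_polyurethane foam = R_total − R_other = 0.1704 K/W
k = L/(R·A) = 0.06/(0.1704×11.7)

k ≈ 0.0301 W/(m·K)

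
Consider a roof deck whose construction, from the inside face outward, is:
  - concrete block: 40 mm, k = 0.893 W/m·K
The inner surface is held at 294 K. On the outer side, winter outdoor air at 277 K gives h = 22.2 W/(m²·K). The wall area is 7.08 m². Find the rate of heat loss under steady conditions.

Model the wall as resistances in series:
R_concrete block = L/(kA) = 0.04/(0.893×7.08) = 0.006327 K/W
R_outer film = 1/(h_o·A) = 1/(22.2×7.08) = 0.006362 K/W
R_total = 0.01269 K/W
Q = ΔT / R_total = 17 / 0.01269

Q ≈ 1340 W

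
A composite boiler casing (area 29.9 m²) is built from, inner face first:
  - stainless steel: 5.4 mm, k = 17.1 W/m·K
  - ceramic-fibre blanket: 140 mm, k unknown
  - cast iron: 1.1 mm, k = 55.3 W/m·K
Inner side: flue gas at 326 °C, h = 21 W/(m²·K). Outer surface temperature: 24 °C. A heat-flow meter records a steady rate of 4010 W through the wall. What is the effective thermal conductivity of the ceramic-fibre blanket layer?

k ≈ 0.0635 W/(m·K)

Treating each layer as a thermal resistance in series:
R_inner film = 1/(h_i·A) = 1/(21×29.9) = 0.001593 K/W
R_stainless steel = L/(kA) = 0.0054/(17.1×29.9) = 1.056×10^-5 K/W
R_cast iron = L/(kA) = 0.0011/(55.3×29.9) = 6.653×10^-7 K/W
Sum of known resistances R_other = 0.001604 K/W
Total R = ΔT/Q = 302/4010 = 0.07531 K/W
R_ceramic-fibre blanket = R_total − R_other = 0.07371 K/W
k = L/(R·A) = 0.14/(0.07371×29.9)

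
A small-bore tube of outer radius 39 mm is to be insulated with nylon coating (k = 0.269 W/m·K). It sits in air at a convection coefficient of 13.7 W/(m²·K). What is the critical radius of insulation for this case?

r_cr ≈ 19.6 mm

For a cylinder r_cr = k/h = 0.269/13.7
r_cr = 19.6 mm; since the bare radius (39 mm) is above r_cr, any added insulation will reduce heat loss.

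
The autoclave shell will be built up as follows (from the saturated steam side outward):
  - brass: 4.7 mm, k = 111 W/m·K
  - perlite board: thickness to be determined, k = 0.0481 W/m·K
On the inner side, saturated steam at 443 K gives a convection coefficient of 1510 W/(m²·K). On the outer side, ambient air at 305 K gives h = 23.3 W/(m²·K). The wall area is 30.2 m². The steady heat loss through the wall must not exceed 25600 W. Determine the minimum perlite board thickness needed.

L ≈ 5.73 mm

Series thermal resistances:
R_inner film = 1/(h_i·A) = 1/(1510×30.2) = 2.193×10^-5 K/W
R_brass = L/(kA) = 0.0047/(111×30.2) = 1.402×10^-6 K/W
R_outer film = 1/(h_o·A) = 1/(23.3×30.2) = 0.001421 K/W
Sum of the known resistances R_other = 0.001444 K/W
Required total resistance R_tot = ΔT/Q_allow = 138/25600 = 0.005391 K/W
R_perlite board = R_tot − R_other = 0.003946 K/W
L = R·k·A = 0.003946×0.0481×30.2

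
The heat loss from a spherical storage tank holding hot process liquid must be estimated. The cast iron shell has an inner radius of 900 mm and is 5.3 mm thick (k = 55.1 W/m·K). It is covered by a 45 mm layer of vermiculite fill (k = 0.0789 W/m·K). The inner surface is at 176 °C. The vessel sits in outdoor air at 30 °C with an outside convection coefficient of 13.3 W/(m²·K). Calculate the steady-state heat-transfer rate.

Q ≈ 2460 W

For a spherical shell R = (1/r₁ − 1/r₂)/(4πk); film R = 1/(h·4πr²). In series:
R_cast iron shell = (1/0.9 − 1/0.9053)/(4π×55.1) = 9.395×10^-6 K/W
R_vermiculite fill = (1/0.9053 − 1/0.9503)/(4π×0.0789) = 0.05276 K/W
R_outer film = 1/(h·4πr_o²) = 1/(13.3×4π×0.9503²) = 0.006625 K/W
R_total = 0.05939 K/W
Q = ΔT/R_total = 146/0.05939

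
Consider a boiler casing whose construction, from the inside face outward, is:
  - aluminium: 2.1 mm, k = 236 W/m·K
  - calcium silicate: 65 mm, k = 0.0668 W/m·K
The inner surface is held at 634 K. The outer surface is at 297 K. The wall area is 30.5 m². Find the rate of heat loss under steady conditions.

Q ≈ 10600 W

Using the resistance-network approach (series):
R_aluminium = L/(kA) = 0.0021/(236×30.5) = 2.917×10^-7 K/W
R_calcium silicate = L/(kA) = 0.065/(0.0668×30.5) = 0.0319 K/W
R_total = 0.0319 K/W
Q = ΔT / R_total = 337 / 0.0319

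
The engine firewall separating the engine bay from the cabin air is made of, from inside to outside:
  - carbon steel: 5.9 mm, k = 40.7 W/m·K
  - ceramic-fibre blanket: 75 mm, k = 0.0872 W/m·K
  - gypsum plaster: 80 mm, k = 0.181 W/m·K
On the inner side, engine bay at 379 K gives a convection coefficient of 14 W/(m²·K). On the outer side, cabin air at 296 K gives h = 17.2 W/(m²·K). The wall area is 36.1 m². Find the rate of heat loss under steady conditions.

Q ≈ 2090 W

Series thermal resistances:
R_inner film = 1/(h_i·A) = 1/(14×36.1) = 0.001979 K/W
R_carbon steel = L/(kA) = 0.0059/(40.7×36.1) = 4.016×10^-6 K/W
R_ceramic-fibre blanket = L/(kA) = 0.075/(0.0872×36.1) = 0.02383 K/W
R_gypsum plaster = L/(kA) = 0.08/(0.181×36.1) = 0.01224 K/W
R_outer film = 1/(h_o·A) = 1/(17.2×36.1) = 0.001611 K/W
R_total = 0.03966 K/W
Q = ΔT / R_total = 83 / 0.03966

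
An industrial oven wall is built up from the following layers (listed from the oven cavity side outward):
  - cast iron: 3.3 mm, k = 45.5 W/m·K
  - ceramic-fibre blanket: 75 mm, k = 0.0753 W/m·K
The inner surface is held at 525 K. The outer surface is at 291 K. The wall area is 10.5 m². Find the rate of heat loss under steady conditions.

Treating each layer as a thermal resistance in series:
R_cast iron = L/(kA) = 0.0033/(45.5×10.5) = 6.907×10^-6 K/W
R_ceramic-fibre blanket = L/(kA) = 0.075/(0.0753×10.5) = 0.09486 K/W
R_total = 0.09487 K/W
Q = ΔT / R_total = 234 / 0.09487

Q ≈ 2470 W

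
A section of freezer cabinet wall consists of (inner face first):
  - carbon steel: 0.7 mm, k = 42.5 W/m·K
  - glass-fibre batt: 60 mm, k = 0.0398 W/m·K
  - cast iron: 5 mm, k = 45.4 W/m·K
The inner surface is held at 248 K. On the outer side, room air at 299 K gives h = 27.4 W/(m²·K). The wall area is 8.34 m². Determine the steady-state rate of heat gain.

Q ≈ 275 W

Model the wall as resistances in series:
R_carbon steel = L/(kA) = 0.0007/(42.5×8.34) = 1.975×10^-6 K/W
R_glass-fibre batt = L/(kA) = 0.06/(0.0398×8.34) = 0.1808 K/W
R_cast iron = L/(kA) = 0.005/(45.4×8.34) = 1.321×10^-5 K/W
R_outer film = 1/(h_o·A) = 1/(27.4×8.34) = 0.004376 K/W
R_total = 0.1852 K/W
Q = ΔT / R_total = 51 / 0.1852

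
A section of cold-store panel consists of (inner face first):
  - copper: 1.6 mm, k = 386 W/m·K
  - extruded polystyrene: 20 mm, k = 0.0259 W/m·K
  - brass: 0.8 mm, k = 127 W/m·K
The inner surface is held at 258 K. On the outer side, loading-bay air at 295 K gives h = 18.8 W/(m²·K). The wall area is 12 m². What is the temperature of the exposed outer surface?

Series thermal resistances:
R_copper = L/(kA) = 0.0016/(386×12) = 3.454×10^-7 K/W
R_extruded polystyrene = L/(kA) = 0.02/(0.0259×12) = 0.06435 K/W
R_brass = L/(kA) = 0.0008/(127×12) = 5.249×10^-7 K/W
R_outer film = 1/(h_o·A) = 1/(18.8×12) = 0.004433 K/W
R_total = 0.06878 K/W;  Q = ΔT/R_total = 37/0.06878 = 537.9 W
T_interface = T_inner + Q·ΣR(inner→interface) = 258 + 538×0.06435

T ≈ 293 K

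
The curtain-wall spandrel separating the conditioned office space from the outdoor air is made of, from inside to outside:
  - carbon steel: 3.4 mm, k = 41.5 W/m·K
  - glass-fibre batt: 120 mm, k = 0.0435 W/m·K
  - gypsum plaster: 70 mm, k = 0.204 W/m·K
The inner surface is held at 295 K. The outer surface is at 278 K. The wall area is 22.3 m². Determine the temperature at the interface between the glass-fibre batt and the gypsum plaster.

T ≈ 280 K

Model the wall as resistances in series:
R_carbon steel = L/(kA) = 0.0034/(41.5×22.3) = 3.674×10^-6 K/W
R_glass-fibre batt = L/(kA) = 0.12/(0.0435×22.3) = 0.1237 K/W
R_gypsum plaster = L/(kA) = 0.07/(0.204×22.3) = 0.01539 K/W
R_total = 0.1391 K/W;  Q = ΔT/R_total = 17/0.1391 = 122.2 W
T_interface = T_inner − Q·ΣR(inner→interface) = 295 − 122×0.1237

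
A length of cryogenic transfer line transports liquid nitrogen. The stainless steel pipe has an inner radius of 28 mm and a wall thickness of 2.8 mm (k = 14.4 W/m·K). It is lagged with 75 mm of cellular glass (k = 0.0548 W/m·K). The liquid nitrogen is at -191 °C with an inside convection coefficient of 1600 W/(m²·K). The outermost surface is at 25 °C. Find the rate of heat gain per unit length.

Radial resistances (cylindrical: R_cond = ln(r_o/r_i)/(2πkL), R_conv = 1/(h·2πrL)):
R_inner film = 1/(h_i·2πr₁L) = 1/(1600×2π×0.028×1) = 0.003553 K/W
R_stainless steel pipe wall = ln(30.8/28)/(2π×14.4×1) = 0.001053 K/W
R_cellular glass = ln(105.8/30.8)/(2π×0.0548×1) = 3.584 K/W
R_total = 3.589 K/W
Q = ΔT/R_total = 216/3.589

q′ ≈ 60.2 W/m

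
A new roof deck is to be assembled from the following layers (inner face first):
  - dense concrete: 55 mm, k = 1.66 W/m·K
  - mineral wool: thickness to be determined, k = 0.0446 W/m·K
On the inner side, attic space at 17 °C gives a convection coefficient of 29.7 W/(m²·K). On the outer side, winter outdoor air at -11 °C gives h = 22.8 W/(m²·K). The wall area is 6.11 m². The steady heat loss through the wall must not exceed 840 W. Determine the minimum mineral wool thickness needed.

Thermal resistances in series:
R_inner film = 1/(h_i·A) = 1/(29.7×6.11) = 0.005511 K/W
R_dense concrete = L/(kA) = 0.055/(1.66×6.11) = 0.005423 K/W
R_outer film = 1/(h_o·A) = 1/(22.8×6.11) = 0.007178 K/W
Sum of the known resistances R_other = 0.01811 K/W
Required total resistance R_tot = ΔT/Q_allow = 28/840 = 0.03333 K/W
R_mineral wool = R_tot − R_other = 0.01522 K/W
L = R·k·A = 0.01522×0.0446×6.11

L ≈ 4.15 mm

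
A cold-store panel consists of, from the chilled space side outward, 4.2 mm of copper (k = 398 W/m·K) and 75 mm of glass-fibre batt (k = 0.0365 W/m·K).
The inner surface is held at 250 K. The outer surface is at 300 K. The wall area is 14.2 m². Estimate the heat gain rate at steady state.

Q ≈ 346 W

Model the wall as resistances in series:
R_copper = L/(kA) = 0.0042/(398×14.2) = 7.432×10^-7 K/W
R_glass-fibre batt = L/(kA) = 0.075/(0.0365×14.2) = 0.1447 K/W
R_total = 0.1447 K/W
Q = ΔT / R_total = 50 / 0.1447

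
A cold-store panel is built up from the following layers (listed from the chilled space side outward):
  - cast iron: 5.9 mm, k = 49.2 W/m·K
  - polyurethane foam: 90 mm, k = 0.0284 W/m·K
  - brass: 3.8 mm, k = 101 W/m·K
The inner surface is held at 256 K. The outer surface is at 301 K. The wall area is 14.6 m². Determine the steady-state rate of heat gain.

Q ≈ 207 W

Series thermal resistances:
R_cast iron = L/(kA) = 0.0059/(49.2×14.6) = 8.214×10^-6 K/W
R_polyurethane foam = L/(kA) = 0.09/(0.0284×14.6) = 0.2171 K/W
R_brass = L/(kA) = 0.0038/(101×14.6) = 2.577×10^-6 K/W
R_total = 0.2171 K/W
Q = ΔT / R_total = 45 / 0.2171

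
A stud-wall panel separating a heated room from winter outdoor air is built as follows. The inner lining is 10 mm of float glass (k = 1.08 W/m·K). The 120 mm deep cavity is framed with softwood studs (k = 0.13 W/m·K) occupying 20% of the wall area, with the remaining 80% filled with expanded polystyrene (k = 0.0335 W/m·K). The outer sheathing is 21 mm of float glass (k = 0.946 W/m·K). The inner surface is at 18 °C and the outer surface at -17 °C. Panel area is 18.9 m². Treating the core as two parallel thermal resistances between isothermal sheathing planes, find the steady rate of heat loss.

Sheathing layers in series; stud and cavity paths in parallel between them.
R_inner = 0.01/(1.08×18.9) = 4.899×10^-4 K/W
R_stud  = 0.12/(0.13×0.2×18.9) = 0.2442 K/W
R_cav   = 0.12/(0.0335×0.8×18.9) = 0.2369 K/W
1/R_core = 1/R_stud + 1/R_cav → R_core = 0.1203 K/W
R_outer = 0.021/(0.946×18.9) = 0.001175 K/W
R_total = 0.1219 K/W
Q = ΔT/R_total = 35/0.1219

Q ≈ 287 W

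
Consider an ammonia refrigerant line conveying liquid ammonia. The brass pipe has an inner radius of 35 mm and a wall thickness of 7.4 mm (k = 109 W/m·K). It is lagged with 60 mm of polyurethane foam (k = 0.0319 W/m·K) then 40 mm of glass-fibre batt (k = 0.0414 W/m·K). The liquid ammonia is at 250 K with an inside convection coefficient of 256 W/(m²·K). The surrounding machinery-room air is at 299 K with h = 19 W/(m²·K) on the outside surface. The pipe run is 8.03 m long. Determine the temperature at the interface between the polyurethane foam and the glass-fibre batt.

For a radial system each layer contributes R = ln(r_out/r_in)/(2πkL); films add R = 1/(hA).
R_inner film = 1/(h_i·2πr₁L) = 1/(256×2π×0.035×8.03) = 0.002212 K/W
R_brass pipe wall = ln(42.4/35)/(2π×109×8.03) = 3.488×10^-5 K/W
R_polyurethane foam = ln(102.4/42.4)/(2π×0.0319×8.03) = 0.5478 K/W
R_glass-fibre batt = ln(142.4/102.4)/(2π×0.0414×8.03) = 0.1579 K/W
R_outer film = 1/(h_o·2πr_oL) = 1/(19×2π×0.1424×8.03) = 0.007326 K/W
R_total = 0.7153 K/W
Q = ΔT/R_total = 49/0.7153
Q = 68.5 W
T_interface = T_inner + Q·ΣR(inner→interface) = 250 + 68.5×0.5501

T ≈ 288 K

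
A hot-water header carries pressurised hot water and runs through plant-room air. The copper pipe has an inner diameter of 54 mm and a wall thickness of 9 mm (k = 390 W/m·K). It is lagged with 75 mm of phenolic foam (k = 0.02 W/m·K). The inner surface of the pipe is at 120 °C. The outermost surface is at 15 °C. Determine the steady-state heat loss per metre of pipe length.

Per-layer cylindrical resistances, series-summed:
R_copper pipe wall = ln(36/27)/(2π×390×1) = 1.174×10^-4 K/W
R_phenolic foam = ln(111/36)/(2π×0.02×1) = 8.961 K/W
R_total = 8.961 K/W
Q = ΔT/R_total = 105/8.961

q′ ≈ 11.7 W/m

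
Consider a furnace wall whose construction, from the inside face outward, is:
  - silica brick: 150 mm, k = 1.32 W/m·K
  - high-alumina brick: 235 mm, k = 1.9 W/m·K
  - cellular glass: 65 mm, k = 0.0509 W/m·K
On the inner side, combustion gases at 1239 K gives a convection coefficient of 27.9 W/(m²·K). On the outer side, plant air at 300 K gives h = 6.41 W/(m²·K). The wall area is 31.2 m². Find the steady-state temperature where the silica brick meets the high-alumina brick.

Thermal resistances in series:
R_inner film = 1/(h_i·A) = 1/(27.9×31.2) = 0.001149 K/W
R_silica brick = L/(kA) = 0.15/(1.32×31.2) = 0.003642 K/W
R_high-alumina brick = L/(kA) = 0.235/(1.9×31.2) = 0.003964 K/W
R_cellular glass = L/(kA) = 0.065/(0.0509×31.2) = 0.04093 K/W
R_outer film = 1/(h_o·A) = 1/(6.41×31.2) = 0.005 K/W
R_total = 0.05469 K/W;  Q = ΔT/R_total = 939/0.05469 = 17170 W
T_interface = T_inner − Q·ΣR(inner→interface) = 1239 − 17200×0.004791

T ≈ 1160 K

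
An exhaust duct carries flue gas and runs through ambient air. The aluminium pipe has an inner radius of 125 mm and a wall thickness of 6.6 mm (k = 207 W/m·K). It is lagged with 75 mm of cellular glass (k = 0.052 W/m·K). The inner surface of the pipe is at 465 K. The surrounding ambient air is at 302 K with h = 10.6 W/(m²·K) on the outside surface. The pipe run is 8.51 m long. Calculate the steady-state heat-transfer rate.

Q ≈ 955 W

Radial resistances (cylindrical: R_cond = ln(r_o/r_i)/(2πkL), R_conv = 1/(h·2πrL)):
R_aluminium pipe wall = ln(131.6/125)/(2π×207×8.51) = 4.649×10^-6 K/W
R_cellular glass = ln(206.6/131.6)/(2π×0.052×8.51) = 0.1622 K/W
R_outer film = 1/(h_o·2πr_oL) = 1/(10.6×2π×0.2066×8.51) = 0.00854 K/W
R_total = 0.1708 K/W
Q = ΔT/R_total = 163/0.1708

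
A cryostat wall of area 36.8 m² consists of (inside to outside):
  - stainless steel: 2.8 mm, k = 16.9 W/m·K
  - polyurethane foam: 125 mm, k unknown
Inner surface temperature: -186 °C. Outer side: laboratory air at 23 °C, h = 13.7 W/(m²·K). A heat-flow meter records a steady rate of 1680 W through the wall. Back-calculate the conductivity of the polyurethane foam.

k ≈ 0.0277 W/(m·K)

Using the resistance-network approach (series):
R_stainless steel = L/(kA) = 0.0028/(16.9×36.8) = 4.502×10^-6 K/W
R_outer film = 1/(h_o·A) = 1/(13.7×36.8) = 0.001983 K/W
Sum of known resistances R_other = 0.001988 K/W
Total R = ΔT/Q = 209/1680 = 0.1244 K/W
R_polyurethane foam = R_total − R_other = 0.1224 K/W
k = L/(R·A) = 0.125/(0.1224×36.8)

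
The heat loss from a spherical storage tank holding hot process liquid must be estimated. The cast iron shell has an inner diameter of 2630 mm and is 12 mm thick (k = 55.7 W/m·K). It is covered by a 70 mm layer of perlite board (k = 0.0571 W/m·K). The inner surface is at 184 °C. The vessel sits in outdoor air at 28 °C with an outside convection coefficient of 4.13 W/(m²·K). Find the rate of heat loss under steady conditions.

Q ≈ 2500 W

Spherical conduction: R = (1/r_in − 1/r_out)/(4πk) per layer; series-sum.
R_cast iron shell = (1/1.315 − 1/1.327)/(4π×55.7) = 9.825×10^-6 K/W
R_perlite board = (1/1.327 − 1/1.397)/(4π×0.0571) = 0.05262 K/W
R_outer film = 1/(h·4πr_o²) = 1/(4.13×4π×1.397²) = 0.009873 K/W
R_total = 0.06251 K/W
Q = ΔT/R_total = 156/0.06251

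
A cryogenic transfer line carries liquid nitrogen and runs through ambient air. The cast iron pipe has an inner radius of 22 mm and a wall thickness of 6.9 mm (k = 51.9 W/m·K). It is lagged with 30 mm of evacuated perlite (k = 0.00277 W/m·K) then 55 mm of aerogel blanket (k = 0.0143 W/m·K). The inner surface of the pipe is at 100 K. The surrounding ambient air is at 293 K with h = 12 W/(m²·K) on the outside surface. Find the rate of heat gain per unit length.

Radial resistances (cylindrical: R_cond = ln(r_o/r_i)/(2πkL), R_conv = 1/(h·2πrL)):
R_cast iron pipe wall = ln(28.9/22)/(2π×51.9×1) = 8.366×10^-4 K/W
R_evacuated perlite = ln(58.9/28.9)/(2π×0.00277×1) = 40.91 K/W
R_aerogel blanket = ln(113.9/58.9)/(2π×0.0143×1) = 7.34 K/W
R_outer film = 1/(h_o·2πr_oL) = 1/(12×2π×0.1139×1) = 0.1164 K/W
R_total = 48.37 K/W
Q = ΔT/R_total = 193/48.37

q′ ≈ 3.99 W/m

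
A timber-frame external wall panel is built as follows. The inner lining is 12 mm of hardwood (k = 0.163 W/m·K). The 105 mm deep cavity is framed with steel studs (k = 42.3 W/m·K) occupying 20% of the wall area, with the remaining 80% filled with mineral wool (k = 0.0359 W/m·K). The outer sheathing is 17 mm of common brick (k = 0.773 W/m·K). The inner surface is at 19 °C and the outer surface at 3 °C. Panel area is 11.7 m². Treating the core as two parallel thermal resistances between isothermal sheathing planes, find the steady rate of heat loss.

Sheathing layers in series; stud and cavity paths in parallel between them.
R_inner = 0.012/(0.163×11.7) = 0.006292 K/W
R_stud  = 0.105/(42.3×0.2×11.7) = 0.001061 K/W
R_cav   = 0.105/(0.0359×0.8×11.7) = 0.3125 K/W
1/R_core = 1/R_stud + 1/R_cav → R_core = 0.001057 K/W
R_outer = 0.017/(0.773×11.7) = 0.00188 K/W
R_total = 0.009229 K/W
Q = ΔT/R_total = 16/0.009229

Q ≈ 1730 W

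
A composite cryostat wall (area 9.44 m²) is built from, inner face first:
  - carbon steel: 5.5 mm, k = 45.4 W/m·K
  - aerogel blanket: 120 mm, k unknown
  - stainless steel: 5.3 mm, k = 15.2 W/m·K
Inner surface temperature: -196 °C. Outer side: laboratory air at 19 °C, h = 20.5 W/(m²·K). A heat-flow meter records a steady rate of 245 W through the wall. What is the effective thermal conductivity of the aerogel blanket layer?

Treating each layer as a thermal resistance in series:
R_carbon steel = L/(kA) = 0.0055/(45.4×9.44) = 1.283×10^-5 K/W
R_stainless steel = L/(kA) = 0.0053/(15.2×9.44) = 3.694×10^-5 K/W
R_outer film = 1/(h_o·A) = 1/(20.5×9.44) = 0.005167 K/W
Sum of known resistances R_other = 0.005217 K/W
Total R = ΔT/Q = 215/245 = 0.8776 K/W
R_aerogel blanket = R_total − R_other = 0.8723 K/W
k = L/(R·A) = 0.12/(0.8723×9.44)

k ≈ 0.0146 W/(m·K)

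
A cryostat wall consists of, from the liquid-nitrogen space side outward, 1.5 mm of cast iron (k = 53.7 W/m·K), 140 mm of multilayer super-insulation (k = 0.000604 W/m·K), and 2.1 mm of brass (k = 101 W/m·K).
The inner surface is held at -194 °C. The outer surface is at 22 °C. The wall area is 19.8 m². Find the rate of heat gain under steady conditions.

Q ≈ 18.5 W

Model the wall as resistances in series:
R_cast iron = L/(kA) = 0.0015/(53.7×19.8) = 1.411×10^-6 K/W
R_multilayer super-insulation = L/(kA) = 0.14/(0.000604×19.8) = 11.71 K/W
R_brass = L/(kA) = 0.0021/(101×19.8) = 1.05×10^-6 K/W
R_total = 11.71 K/W
Q = ΔT / R_total = 216 / 11.71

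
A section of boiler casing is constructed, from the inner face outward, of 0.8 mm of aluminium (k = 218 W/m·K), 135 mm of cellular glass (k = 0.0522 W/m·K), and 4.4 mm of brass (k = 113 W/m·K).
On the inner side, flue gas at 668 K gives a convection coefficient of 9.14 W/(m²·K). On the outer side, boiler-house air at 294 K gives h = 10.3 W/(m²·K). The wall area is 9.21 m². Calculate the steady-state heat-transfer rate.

Thermal resistances in series:
R_inner film = 1/(h_i·A) = 1/(9.14×9.21) = 0.01188 K/W
R_aluminium = L/(kA) = 0.0008/(218×9.21) = 3.985×10^-7 K/W
R_cellular glass = L/(kA) = 0.135/(0.0522×9.21) = 0.2808 K/W
R_brass = L/(kA) = 0.0044/(113×9.21) = 4.228×10^-6 K/W
R_outer film = 1/(h_o·A) = 1/(10.3×9.21) = 0.01054 K/W
R_total = 0.3032 K/W
Q = ΔT / R_total = 374 / 0.3032

Q ≈ 1230 W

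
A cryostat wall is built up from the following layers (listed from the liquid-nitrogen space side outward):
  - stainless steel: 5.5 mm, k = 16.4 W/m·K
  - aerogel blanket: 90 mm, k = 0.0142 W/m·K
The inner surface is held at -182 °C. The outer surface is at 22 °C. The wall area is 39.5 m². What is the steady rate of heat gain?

Model the wall as resistances in series:
R_stainless steel = L/(kA) = 0.0055/(16.4×39.5) = 8.49×10^-6 K/W
R_aerogel blanket = L/(kA) = 0.09/(0.0142×39.5) = 0.1605 K/W
R_total = 0.1605 K/W
Q = ΔT / R_total = 204 / 0.1605

Q ≈ 1270 W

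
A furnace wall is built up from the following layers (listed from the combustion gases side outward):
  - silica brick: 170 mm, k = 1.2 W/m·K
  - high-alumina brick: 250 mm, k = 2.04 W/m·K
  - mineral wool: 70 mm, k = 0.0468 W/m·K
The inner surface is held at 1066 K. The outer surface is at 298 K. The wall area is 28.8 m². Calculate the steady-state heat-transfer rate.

Series thermal resistances:
R_silica brick = L/(kA) = 0.17/(1.2×28.8) = 0.004919 K/W
R_high-alumina brick = L/(kA) = 0.25/(2.04×28.8) = 0.004255 K/W
R_mineral wool = L/(kA) = 0.07/(0.0468×28.8) = 0.05193 K/W
R_total = 0.06111 K/W
Q = ΔT / R_total = 768 / 0.06111

Q ≈ 12600 W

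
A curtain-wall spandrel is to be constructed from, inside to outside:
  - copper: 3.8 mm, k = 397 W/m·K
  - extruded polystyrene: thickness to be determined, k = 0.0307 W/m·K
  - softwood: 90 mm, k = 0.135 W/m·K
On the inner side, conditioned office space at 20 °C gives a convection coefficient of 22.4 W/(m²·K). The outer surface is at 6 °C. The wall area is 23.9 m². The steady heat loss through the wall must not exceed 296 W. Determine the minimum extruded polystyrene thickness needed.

L ≈ 12.9 mm

Treating each layer as a thermal resistance in series:
R_inner film = 1/(h_i·A) = 1/(22.4×23.9) = 0.001868 K/W
R_copper = L/(kA) = 0.0038/(397×23.9) = 4.005×10^-7 K/W
R_softwood = L/(kA) = 0.09/(0.135×23.9) = 0.02789 K/W
Sum of the known resistances R_other = 0.02976 K/W
Required total resistance R_tot = ΔT/Q_allow = 14/296 = 0.0473 K/W
R_extruded polystyrene = R_tot − R_other = 0.01753 K/W
L = R·k·A = 0.01753×0.0307×23.9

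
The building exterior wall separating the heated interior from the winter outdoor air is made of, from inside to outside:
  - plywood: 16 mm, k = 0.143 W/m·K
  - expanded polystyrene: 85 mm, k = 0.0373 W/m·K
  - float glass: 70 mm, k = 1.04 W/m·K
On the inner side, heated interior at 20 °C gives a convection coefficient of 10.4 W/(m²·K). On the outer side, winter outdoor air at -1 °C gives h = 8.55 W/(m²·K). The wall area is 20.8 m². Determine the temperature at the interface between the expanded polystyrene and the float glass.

T ≈ 0.449 °C

Model the wall as resistances in series:
R_inner film = 1/(h_i·A) = 1/(10.4×20.8) = 0.004623 K/W
R_plywood = L/(kA) = 0.016/(0.143×20.8) = 0.005379 K/W
R_expanded polystyrene = L/(kA) = 0.085/(0.0373×20.8) = 0.1096 K/W
R_float glass = L/(kA) = 0.07/(1.04×20.8) = 0.003236 K/W
R_outer film = 1/(h_o·A) = 1/(8.55×20.8) = 0.005623 K/W
R_total = 0.1284 K/W;  Q = ΔT/R_total = 21/0.1284 = 163.5 W
T_interface = T_inner − Q·ΣR(inner→interface) = 20 − 164×0.1196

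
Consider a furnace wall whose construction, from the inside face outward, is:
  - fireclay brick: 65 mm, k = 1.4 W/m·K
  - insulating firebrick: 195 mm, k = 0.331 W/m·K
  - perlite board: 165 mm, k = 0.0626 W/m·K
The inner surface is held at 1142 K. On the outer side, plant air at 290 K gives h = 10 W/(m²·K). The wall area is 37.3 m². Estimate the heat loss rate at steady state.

Q ≈ 9430 W

Series thermal resistances:
R_fireclay brick = L/(kA) = 0.065/(1.4×37.3) = 0.001245 K/W
R_insulating firebrick = L/(kA) = 0.195/(0.331×37.3) = 0.01579 K/W
R_perlite board = L/(kA) = 0.165/(0.0626×37.3) = 0.07066 K/W
R_outer film = 1/(h_o·A) = 1/(10×37.3) = 0.002681 K/W
R_total = 0.09038 K/W
Q = ΔT / R_total = 852 / 0.09038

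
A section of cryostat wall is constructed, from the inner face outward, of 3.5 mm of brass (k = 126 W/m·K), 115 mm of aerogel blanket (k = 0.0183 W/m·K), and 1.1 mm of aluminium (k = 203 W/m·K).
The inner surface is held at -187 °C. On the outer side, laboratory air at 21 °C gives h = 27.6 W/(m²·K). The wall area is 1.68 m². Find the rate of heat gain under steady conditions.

Thermal resistances in series:
R_brass = L/(kA) = 0.0035/(126×1.68) = 1.653×10^-5 K/W
R_aerogel blanket = L/(kA) = 0.115/(0.0183×1.68) = 3.741 K/W
R_aluminium = L/(kA) = 0.0011/(203×1.68) = 3.225×10^-6 K/W
R_outer film = 1/(h_o·A) = 1/(27.6×1.68) = 0.02157 K/W
R_total = 3.762 K/W
Q = ΔT / R_total = 208 / 3.762

Q ≈ 55.3 W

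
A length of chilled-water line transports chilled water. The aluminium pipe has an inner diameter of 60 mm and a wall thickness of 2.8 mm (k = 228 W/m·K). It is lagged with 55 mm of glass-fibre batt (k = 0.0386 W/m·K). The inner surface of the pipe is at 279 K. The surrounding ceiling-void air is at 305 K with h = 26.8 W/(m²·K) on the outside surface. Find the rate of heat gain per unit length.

q′ ≈ 6.3 W/m

Radial resistances (cylindrical: R_cond = ln(r_o/r_i)/(2πkL), R_conv = 1/(h·2πrL)):
R_aluminium pipe wall = ln(32.8/30)/(2π×228×1) = 6.229×10^-5 K/W
R_glass-fibre batt = ln(87.8/32.8)/(2π×0.0386×1) = 4.06 K/W
R_outer film = 1/(h_o·2πr_oL) = 1/(26.8×2π×0.0878×1) = 0.06764 K/W
R_total = 4.128 K/W
Q = ΔT/R_total = 26/4.128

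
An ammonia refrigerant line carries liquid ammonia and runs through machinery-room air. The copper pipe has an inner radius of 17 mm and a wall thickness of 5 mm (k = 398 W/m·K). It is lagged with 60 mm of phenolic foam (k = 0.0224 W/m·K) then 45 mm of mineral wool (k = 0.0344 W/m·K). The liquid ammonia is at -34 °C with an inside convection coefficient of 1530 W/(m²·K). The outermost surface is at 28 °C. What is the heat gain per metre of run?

For a radial system each layer contributes R = ln(r_out/r_in)/(2πkL); films add R = 1/(hA).
R_inner film = 1/(h_i·2πr₁L) = 1/(1530×2π×0.017×1) = 0.006119 K/W
R_copper pipe wall = ln(22/17)/(2π×398×1) = 1.031×10^-4 K/W
R_phenolic foam = ln(82/22)/(2π×0.0224×1) = 9.348 K/W
R_mineral wool = ln(127/82)/(2π×0.0344×1) = 2.024 K/W
R_total = 11.38 K/W
Q = ΔT/R_total = 62/11.38

q′ ≈ 5.45 W/m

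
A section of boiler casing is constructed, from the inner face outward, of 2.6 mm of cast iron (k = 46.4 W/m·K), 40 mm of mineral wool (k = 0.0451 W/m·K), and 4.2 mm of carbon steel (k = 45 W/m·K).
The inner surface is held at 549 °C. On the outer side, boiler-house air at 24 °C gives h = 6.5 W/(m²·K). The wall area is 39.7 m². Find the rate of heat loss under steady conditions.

Q ≈ 20000 W

Treating each layer as a thermal resistance in series:
R_cast iron = L/(kA) = 0.0026/(46.4×39.7) = 1.411×10^-6 K/W
R_mineral wool = L/(kA) = 0.04/(0.0451×39.7) = 0.02234 K/W
R_carbon steel = L/(kA) = 0.0042/(45×39.7) = 2.351×10^-6 K/W
R_outer film = 1/(h_o·A) = 1/(6.5×39.7) = 0.003875 K/W
R_total = 0.02622 K/W
Q = ΔT / R_total = 525 / 0.02622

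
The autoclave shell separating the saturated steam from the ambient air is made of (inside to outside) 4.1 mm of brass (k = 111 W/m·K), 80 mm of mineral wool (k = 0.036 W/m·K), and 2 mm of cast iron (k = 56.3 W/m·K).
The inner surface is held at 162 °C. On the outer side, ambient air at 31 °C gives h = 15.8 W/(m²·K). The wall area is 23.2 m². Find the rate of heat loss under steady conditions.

Model the wall as resistances in series:
R_brass = L/(kA) = 0.0041/(111×23.2) = 1.592×10^-6 K/W
R_mineral wool = L/(kA) = 0.08/(0.036×23.2) = 0.09579 K/W
R_cast iron = L/(kA) = 0.002/(56.3×23.2) = 1.531×10^-6 K/W
R_outer film = 1/(h_o·A) = 1/(15.8×23.2) = 0.002728 K/W
R_total = 0.09852 K/W
Q = ΔT / R_total = 131 / 0.09852

Q ≈ 1330 W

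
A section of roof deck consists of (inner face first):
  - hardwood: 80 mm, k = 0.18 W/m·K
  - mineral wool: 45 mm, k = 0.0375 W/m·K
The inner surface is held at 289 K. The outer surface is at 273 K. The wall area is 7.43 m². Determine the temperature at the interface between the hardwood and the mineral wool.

T ≈ 285 K

Model the wall as resistances in series:
R_hardwood = L/(kA) = 0.08/(0.18×7.43) = 0.05982 K/W
R_mineral wool = L/(kA) = 0.045/(0.0375×7.43) = 0.1615 K/W
R_total = 0.2213 K/W;  Q = ΔT/R_total = 16/0.2213 = 72.29 W
T_interface = T_inner − Q·ΣR(inner→interface) = 289 − 72.3×0.05982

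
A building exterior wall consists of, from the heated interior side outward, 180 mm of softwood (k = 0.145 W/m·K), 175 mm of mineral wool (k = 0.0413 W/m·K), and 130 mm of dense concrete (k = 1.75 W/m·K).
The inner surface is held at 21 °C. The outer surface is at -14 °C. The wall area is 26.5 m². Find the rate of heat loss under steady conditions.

Q ≈ 167 W

Model the wall as resistances in series:
R_softwood = L/(kA) = 0.18/(0.145×26.5) = 0.04684 K/W
R_mineral wool = L/(kA) = 0.175/(0.0413×26.5) = 0.1599 K/W
R_dense concrete = L/(kA) = 0.13/(1.75×26.5) = 0.002803 K/W
R_total = 0.2095 K/W
Q = ΔT / R_total = 35 / 0.2095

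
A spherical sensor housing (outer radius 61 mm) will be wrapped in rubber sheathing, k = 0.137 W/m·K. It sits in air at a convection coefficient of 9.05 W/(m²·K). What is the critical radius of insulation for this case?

r_cr ≈ 30.3 mm

For a sphere r_cr = 2k/h = 2×0.137/9.05
r_cr = 30.3 mm; since the bare radius (61 mm) is above r_cr, any added insulation will reduce heat loss.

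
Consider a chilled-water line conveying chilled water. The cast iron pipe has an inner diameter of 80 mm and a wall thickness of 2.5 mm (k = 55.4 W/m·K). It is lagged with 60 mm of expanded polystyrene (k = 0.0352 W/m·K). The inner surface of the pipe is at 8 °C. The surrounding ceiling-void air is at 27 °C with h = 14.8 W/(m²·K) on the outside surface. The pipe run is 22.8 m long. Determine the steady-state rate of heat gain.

Q ≈ 106 W

Per-layer cylindrical resistances, series-summed:
R_cast iron pipe wall = ln(42.5/40)/(2π×55.4×22.8) = 7.639×10^-6 K/W
R_expanded polystyrene = ln(102.5/42.5)/(2π×0.0352×22.8) = 0.1746 K/W
R_outer film = 1/(h_o·2πr_oL) = 1/(14.8×2π×0.1025×22.8) = 0.004602 K/W
R_total = 0.1792 K/W
Q = ΔT/R_total = 19/0.1792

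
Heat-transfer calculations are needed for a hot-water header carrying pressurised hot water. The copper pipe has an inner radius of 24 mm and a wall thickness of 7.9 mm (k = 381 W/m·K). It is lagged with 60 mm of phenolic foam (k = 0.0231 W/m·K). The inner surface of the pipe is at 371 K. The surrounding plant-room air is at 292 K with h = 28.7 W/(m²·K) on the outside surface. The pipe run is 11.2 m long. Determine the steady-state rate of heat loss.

Q ≈ 120 W

Treating each annulus and film as a series resistance:
R_copper pipe wall = ln(31.9/24)/(2π×381×11.2) = 1.061×10^-5 K/W
R_phenolic foam = ln(91.9/31.9)/(2π×0.0231×11.2) = 0.6509 K/W
R_outer film = 1/(h_o·2πr_oL) = 1/(28.7×2π×0.0919×11.2) = 0.005388 K/W
R_total = 0.6563 K/W
Q = ΔT/R_total = 79/0.6563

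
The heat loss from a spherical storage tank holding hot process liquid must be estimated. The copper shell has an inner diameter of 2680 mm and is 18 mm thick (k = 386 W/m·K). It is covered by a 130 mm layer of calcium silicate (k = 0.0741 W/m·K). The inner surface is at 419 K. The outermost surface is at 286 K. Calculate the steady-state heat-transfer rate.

Q ≈ 1920 W

For a spherical shell R = (1/r₁ − 1/r₂)/(4πk); film R = 1/(h·4πr²). In series:
R_copper shell = (1/1.34 − 1/1.358)/(4π×386) = 2.039×10^-6 K/W
R_calcium silicate = (1/1.358 − 1/1.488)/(4π×0.0741) = 0.06909 K/W
R_total = 0.06909 K/W
Q = ΔT/R_total = 133/0.06909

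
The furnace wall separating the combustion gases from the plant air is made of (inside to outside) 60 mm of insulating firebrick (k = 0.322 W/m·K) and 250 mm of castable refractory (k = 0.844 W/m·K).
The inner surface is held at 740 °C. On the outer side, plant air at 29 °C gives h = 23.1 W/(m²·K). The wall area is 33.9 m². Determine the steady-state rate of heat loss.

Series thermal resistances:
R_insulating firebrick = L/(kA) = 0.06/(0.322×33.9) = 0.005497 K/W
R_castable refractory = L/(kA) = 0.25/(0.844×33.9) = 0.008738 K/W
R_outer film = 1/(h_o·A) = 1/(23.1×33.9) = 0.001277 K/W
R_total = 0.01551 K/W
Q = ΔT / R_total = 711 / 0.01551

Q ≈ 45800 W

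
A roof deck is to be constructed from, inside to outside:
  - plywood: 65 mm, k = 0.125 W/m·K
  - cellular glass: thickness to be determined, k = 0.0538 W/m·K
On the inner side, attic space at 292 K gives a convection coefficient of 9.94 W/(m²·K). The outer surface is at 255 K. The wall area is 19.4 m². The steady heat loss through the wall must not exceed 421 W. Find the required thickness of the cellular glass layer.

L ≈ 58.3 mm

Thermal resistances in series:
R_inner film = 1/(h_i·A) = 1/(9.94×19.4) = 0.005186 K/W
R_plywood = L/(kA) = 0.065/(0.125×19.4) = 0.0268 K/W
Sum of the known resistances R_other = 0.03199 K/W
Required total resistance R_tot = ΔT/Q_allow = 37/421 = 0.08789 K/W
R_cellular glass = R_tot − R_other = 0.0559 K/W
L = R·k·A = 0.0559×0.0538×19.4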